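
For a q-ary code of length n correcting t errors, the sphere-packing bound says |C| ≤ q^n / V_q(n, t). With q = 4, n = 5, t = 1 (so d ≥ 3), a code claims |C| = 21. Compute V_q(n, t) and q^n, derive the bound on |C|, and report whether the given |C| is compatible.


V_q(n, t) = 16, q^n = 1024, Hamming bound = 64, |C| = 21 ≤ bound (satisfied).

Step 1: Compute V_q(n, t) = Σ_{j=0}^1 C(n, j) (q−1)^j.
  j = 0: C(5,0)·(3)^0 = 1·1 = 1.
  j = 1: C(5,1)·(3)^1 = 5·3 = 15.
  V_q(n, t) = 1 + 15 = 16.
Step 2: q^n = 4^5 = 1024.
Step 3: Hamming bound ⌊q^n / V_q(n,t)⌋ = ⌊1024/16⌋ = 64.
Step 4: Compare |C| = 21 to 64: satisfied.
The claimed |C| lies below the Hamming bound.


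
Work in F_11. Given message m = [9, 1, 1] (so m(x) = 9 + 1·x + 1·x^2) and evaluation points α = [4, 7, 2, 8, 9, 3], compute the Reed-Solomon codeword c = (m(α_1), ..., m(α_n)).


c = [7, 10, 4, 4, 0, 10]

Message polynomial: m(x) = 9 + 1·x + 1·x^2 (mod 11).
For each evaluation point α_i, compute m(α_i) mod 11:
  α_1 = 4: Horner steps 1 → 5 → 7, so m(4) = 7.
  α_2 = 7: Horner steps 1 → 8 → 10, so m(7) = 10.
  α_3 = 2: Horner steps 1 → 3 → 4, so m(2) = 4.
  α_4 = 8: Horner steps 1 → 9 → 4, so m(8) = 4.
  α_5 = 9: Horner steps 1 → 10 → 0, so m(9) = 0.
  α_6 = 3: Horner steps 1 → 4 → 10, so m(3) = 10.
Codeword c = [7, 10, 4, 4, 0, 10] ∈ F_11^6.


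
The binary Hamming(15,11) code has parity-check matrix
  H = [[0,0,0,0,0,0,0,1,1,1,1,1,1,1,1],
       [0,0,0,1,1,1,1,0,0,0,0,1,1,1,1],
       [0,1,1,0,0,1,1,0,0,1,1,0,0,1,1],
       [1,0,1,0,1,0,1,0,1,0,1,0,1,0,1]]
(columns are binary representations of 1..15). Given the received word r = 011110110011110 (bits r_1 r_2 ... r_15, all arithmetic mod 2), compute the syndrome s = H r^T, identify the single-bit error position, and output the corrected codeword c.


s = (1, 0, 1, 1)^T, error position = 11, corrected codeword c = 011110110001110

Compute s = H r^T mod 2 one row at a time:
  s_1 = 1 + 0 + 0 + 1 + 1 + 1 + 1 + 0 = 5 ≡ 1 (mod 2).
  s_2 = 1 + 1 + 0 + 1 + 1 + 1 + 1 + 0 = 6 ≡ 0 (mod 2).
  s_3 = 1 + 1 + 0 + 1 + 0 + 1 + 1 + 0 = 5 ≡ 1 (mod 2).
  s_4 = 0 + 1 + 1 + 1 + 0 + 1 + 1 + 0 = 5 ≡ 1 (mod 2).
s = (1, 0, 1, 1)^T — this equals column 11 of H (binary 1011), so error is at position 11.
Correct: flip bit 11 of r = 011110110011110 to get c = 011110110001110.


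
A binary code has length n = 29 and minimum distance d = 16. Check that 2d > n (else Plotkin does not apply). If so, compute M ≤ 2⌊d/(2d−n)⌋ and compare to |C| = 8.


Plotkin bound M ≤ 10; given |C| = 8 ≤ bound (satisfied).

Check applicability: 2d = 32, n = 29.
2d − n = 3 > 0, so Plotkin applies.
Compute d/(2d−n) = 16/3 ≈ 5.3333.
⌊d/(2d−n)⌋ = 5.
Plotkin bound: M ≤ 2·5 = 10.
Given |C| = 8, check: satisfied.
This |C| is below the Plotkin bound.


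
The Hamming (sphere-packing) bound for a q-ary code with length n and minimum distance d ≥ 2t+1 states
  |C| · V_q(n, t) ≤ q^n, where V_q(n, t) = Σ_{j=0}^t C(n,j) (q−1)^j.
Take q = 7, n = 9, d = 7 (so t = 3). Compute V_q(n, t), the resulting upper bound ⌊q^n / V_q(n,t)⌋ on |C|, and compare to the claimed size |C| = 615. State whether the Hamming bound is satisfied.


V_q(n, t) = 19495, q^n = 40353607, Hamming bound = 2069, |C| = 615 ≤ bound (satisfied).

Step 1: Compute V_q(n, t) = Σ_{j=0}^3 C(n, j) (q−1)^j.
  j = 0: C(9,0)·(6)^0 = 1·1 = 1.
  j = 1: C(9,1)·(6)^1 = 9·6 = 54.
  j = 2: C(9,2)·(6)^2 = 36·36 = 1296.
  j = 3: C(9,3)·(6)^3 = 84·216 = 18144.
  V_q(n, t) = 1 + 54 + 1296 + 18144 = 19495.
Step 2: q^n = 7^9 = 40353607.
Step 3: Hamming bound ⌊q^n / V_q(n,t)⌋ = ⌊40353607/19495⌋ = 2069.
Step 4: Compare |C| = 615 to 2069: satisfied.
The claimed |C| lies below the Hamming bound.


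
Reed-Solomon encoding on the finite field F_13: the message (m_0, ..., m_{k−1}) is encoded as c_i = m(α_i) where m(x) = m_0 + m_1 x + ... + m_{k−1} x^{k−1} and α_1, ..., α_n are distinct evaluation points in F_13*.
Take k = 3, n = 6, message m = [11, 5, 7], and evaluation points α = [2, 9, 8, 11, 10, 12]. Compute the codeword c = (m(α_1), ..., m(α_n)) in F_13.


c = [10, 12, 5, 3, 7, 0]

Message polynomial: m(x) = 11 + 5·x + 7·x^2 (mod 13).
For each evaluation point α_i, compute m(α_i) mod 13:
  α_1 = 2: Horner steps 7 → 6 → 10, so m(2) = 10.
  α_2 = 9: Horner steps 7 → 3 → 12, so m(9) = 12.
  α_3 = 8: Horner steps 7 → 9 → 5, so m(8) = 5.
  α_4 = 11: Horner steps 7 → 4 → 3, so m(11) = 3.
  α_5 = 10: Horner steps 7 → 10 → 7, so m(10) = 7.
  α_6 = 12: Horner steps 7 → 11 → 0, so m(12) = 0.
Codeword c = [10, 12, 5, 3, 7, 0] ∈ F_13^6.


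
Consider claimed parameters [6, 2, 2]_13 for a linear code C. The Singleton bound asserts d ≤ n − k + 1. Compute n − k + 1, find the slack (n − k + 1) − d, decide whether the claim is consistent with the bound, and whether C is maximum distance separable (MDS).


Singleton RHS = n − k + 1 = 5, slack = 3, bound satisfied, not MDS.

Singleton bound: d ≤ n − k + 1.
Here n = 6, k = 2, so n − k + 1 = 5.
Given d = 2, check d ≤ 5: YES.
Slack = (n − k + 1) − d = 3.
The code is NOT MDS (slack = 3 > 0).
Description: the claimed parameters are [6, 2, 2]_13; such a code would be non-MDS.


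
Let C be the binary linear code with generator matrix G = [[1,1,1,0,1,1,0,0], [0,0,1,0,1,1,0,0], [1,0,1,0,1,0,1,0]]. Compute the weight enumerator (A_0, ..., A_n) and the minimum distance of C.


Weight distribution: A_0 = 1, A_2 = 1, A_3 = 3, A_4 = 2, A_5 = 1. Minimum distance d = 2.

Enumerate all 2^3 = 8 messages m ∈ F_2^3.
For each, compute codeword c = mG in F_2^8, then tally its weight.
  m = 000 → c = 00000000, weight = 0.
  m = 100 → c = 11101100, weight = 5.
  m = 010 → c = 00101100, weight = 3.
  m = 110 → c = 11000000, weight = 2.
  m = 001 → c = 10101010, weight = 4.
  m = 101 → c = 01000110, weight = 3.
  m = 011 → c = 10000110, weight = 3.
  m = 111 → c = 01101010, weight = 4.
Tally weights:
  weight 0: 1 codewords.
  weight 2: 1 codewords.
  weight 3: 3 codewords.
  weight 4: 2 codewords.
  weight 5: 1 codewords.
Minimum distance d = smallest w > 0 with A_w > 0 = 2.
Sanity: Σ A_w = 8 = 2^3 = 8 ✓.


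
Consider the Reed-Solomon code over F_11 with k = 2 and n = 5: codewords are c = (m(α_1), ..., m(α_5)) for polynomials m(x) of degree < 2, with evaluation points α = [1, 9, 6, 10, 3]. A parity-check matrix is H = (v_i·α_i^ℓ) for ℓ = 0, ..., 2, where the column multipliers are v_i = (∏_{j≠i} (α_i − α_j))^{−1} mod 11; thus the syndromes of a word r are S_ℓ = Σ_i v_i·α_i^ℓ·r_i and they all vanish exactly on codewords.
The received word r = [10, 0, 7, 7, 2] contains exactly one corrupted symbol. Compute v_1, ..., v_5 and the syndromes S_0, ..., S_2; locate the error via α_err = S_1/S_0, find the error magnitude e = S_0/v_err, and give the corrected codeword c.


S = (7, 9, 10), error at position 3, error magnitude e = 6, c = [10, 0, 1, 7, 2].

Step 1: column multipliers v_i = (∏_{j≠i}(α_i − α_j))^{−1} mod 11.
  i = 1 (α = 1): (1−9)(1−6)(1−10)(1−3) = (−8)·(−5)·(−9)·(−2) = 720 ≡ 5, so v_1 = 5^{−1} = 9 (mod 11).
  i = 2 (α = 9): (9−1)(9−6)(9−10)(9−3) = 8·3·(−1)·6 = −144 ≡ 10, so v_2 = 10^{−1} = 10 (mod 11).
  i = 3 (α = 6): (6−1)(6−9)(6−10)(6−3) = 5·(−3)·(−4)·3 = 180 ≡ 4, so v_3 = 4^{−1} = 3 (mod 11).
  i = 4 (α = 10): (10−1)(10−9)(10−6)(10−3) = 9·1·4·7 = 252 ≡ 10, so v_4 = 10^{−1} = 10 (mod 11).
  i = 5 (α = 3): (3−1)(3−9)(3−6)(3−10) = 2·(−6)·(−3)·(−7) = −252 ≡ 1, so v_5 = 1^{−1} = 1 (mod 11).
  v = [9, 10, 3, 10, 1].
Step 2: syndromes of r = [10, 0, 7, 7, 2] (all sums mod 11).
  S_0 = Σ v_i r_i = 9·10 + 10·0 + 3·7 + 10·7 + 1·2 = 183 ≡ 7.
  S_1 = Σ v_i α_i r_i = 9·1·10 + 10·9·0 + 3·6·7 + 10·10·7 + 1·3·2 = 922 ≡ 9.
  α_i^2 mod 11 = [1, 4, 3, 1, 9].
  S_2 = Σ v_i α_i^2 r_i = 9·1·10 + 10·4·0 + 3·3·7 + 10·1·7 + 1·9·2 = 241 ≡ 10.
  S = (7, 9, 10) ≠ 0, so r is not a codeword (an error is present).
Step 3: locate the error. For a single error e at position i, S_ℓ = v_i·e·α_i^ℓ, so α_err = S_1/S_0.
  S_0^{−1} = 7^{−1} = 8 (mod 11), so α_err = 9·8 = 72 ≡ 6 = α_3. Error position i = 3.
  Consistency check: S_2/S_1 = 10·5 = 50 ≡ 6 = α_err ✓ (single-error assumption holds).
Step 4: error magnitude e = S_0/v_3 = S_0·∏_{j≠3}(α_3 − α_j) = 7·4 = 28 ≡ 6 (mod 11).
Step 5: correct position 3: c_3 = r_3 − e = 7 − 6 ≡ 1 (mod 11). Hence c = [10, 0, 1, 7, 2].
  Check: interpolating c through the α_i gives m(x) = 3 + 7·x (degree < 2) with m(α_i) = c_i for every i, so c is indeed a codeword.


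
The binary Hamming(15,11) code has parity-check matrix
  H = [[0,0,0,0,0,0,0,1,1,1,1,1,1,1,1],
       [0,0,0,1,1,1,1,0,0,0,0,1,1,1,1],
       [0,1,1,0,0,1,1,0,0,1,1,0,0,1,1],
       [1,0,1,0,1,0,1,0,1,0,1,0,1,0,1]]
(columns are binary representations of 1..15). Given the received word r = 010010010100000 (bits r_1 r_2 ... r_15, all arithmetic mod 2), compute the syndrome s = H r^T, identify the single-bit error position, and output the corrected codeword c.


s = (0, 1, 0, 1)^T, error position = 5, corrected codeword c = 010000010100000

Compute s = H r^T mod 2 one row at a time:
  s_1 = 1 + 0 + 1 + 0 + 0 + 0 + 0 + 0 = 2 ≡ 0 (mod 2).
  s_2 = 0 + 1 + 0 + 0 + 0 + 0 + 0 + 0 = 1 ≡ 1 (mod 2).
  s_3 = 1 + 0 + 0 + 0 + 1 + 0 + 0 + 0 = 2 ≡ 0 (mod 2).
  s_4 = 0 + 0 + 1 + 0 + 0 + 0 + 0 + 0 = 1 ≡ 1 (mod 2).
s = (0, 1, 0, 1)^T — this equals column 5 of H (binary 0101), so error is at position 5.
Correct: flip bit 5 of r = 010010010100000 to get c = 010000010100000.


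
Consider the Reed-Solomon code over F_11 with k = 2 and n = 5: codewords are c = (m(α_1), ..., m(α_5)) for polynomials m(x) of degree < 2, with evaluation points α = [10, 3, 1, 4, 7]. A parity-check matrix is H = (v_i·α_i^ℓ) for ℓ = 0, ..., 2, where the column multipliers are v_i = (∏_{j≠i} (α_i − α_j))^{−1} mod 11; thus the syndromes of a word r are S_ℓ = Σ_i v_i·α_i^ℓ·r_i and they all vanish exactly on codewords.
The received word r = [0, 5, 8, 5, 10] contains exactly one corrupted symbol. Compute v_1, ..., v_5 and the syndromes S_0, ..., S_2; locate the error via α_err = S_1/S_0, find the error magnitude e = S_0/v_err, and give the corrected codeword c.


S = (4, 5, 9), error at position 4, error magnitude e = 7, c = [0, 5, 8, 9, 10].

Step 1: column multipliers v_i = (∏_{j≠i}(α_i − α_j))^{−1} mod 11.
  i = 1 (α = 10): (10−3)(10−1)(10−4)(10−7) = 7·9·6·3 = 1134 ≡ 1, so v_1 = 1^{−1} = 1 (mod 11).
  i = 2 (α = 3): (3−10)(3−1)(3−4)(3−7) = (−7)·2·(−1)·(−4) = −56 ≡ 10, so v_2 = 10^{−1} = 10 (mod 11).
  i = 3 (α = 1): (1−10)(1−3)(1−4)(1−7) = (−9)·(−2)·(−3)·(−6) = 324 ≡ 5, so v_3 = 5^{−1} = 9 (mod 11).
  i = 4 (α = 4): (4−10)(4−3)(4−1)(4−7) = (−6)·1·3·(−3) = 54 ≡ 10, so v_4 = 10^{−1} = 10 (mod 11).
  i = 5 (α = 7): (7−10)(7−3)(7−1)(7−4) = (−3)·4·6·3 = −216 ≡ 4, so v_5 = 4^{−1} = 3 (mod 11).
  v = [1, 10, 9, 10, 3].
Step 2: syndromes of r = [0, 5, 8, 5, 10] (all sums mod 11).
  S_0 = Σ v_i r_i = 1·0 + 10·5 + 9·8 + 10·5 + 3·10 = 202 ≡ 4.
  S_1 = Σ v_i α_i r_i = 1·10·0 + 10·3·5 + 9·1·8 + 10·4·5 + 3·7·10 = 632 ≡ 5.
  α_i^2 mod 11 = [1, 9, 1, 5, 5].
  S_2 = Σ v_i α_i^2 r_i = 1·1·0 + 10·9·5 + 9·1·8 + 10·5·5 + 3·5·10 = 922 ≡ 9.
  S = (4, 5, 9) ≠ 0, so r is not a codeword (an error is present).
Step 3: locate the error. For a single error e at position i, S_ℓ = v_i·e·α_i^ℓ, so α_err = S_1/S_0.
  S_0^{−1} = 4^{−1} = 3 (mod 11), so α_err = 5·3 = 15 ≡ 4 = α_4. Error position i = 4.
  Consistency check: S_2/S_1 = 9·9 = 81 ≡ 4 = α_err ✓ (single-error assumption holds).
Step 4: error magnitude e = S_0/v_4 = S_0·∏_{j≠4}(α_4 − α_j) = 4·10 = 40 ≡ 7 (mod 11).
Step 5: correct position 4: c_4 = r_4 − e = 5 − 7 ≡ 9 (mod 11). Hence c = [0, 5, 8, 9, 10].
  Check: interpolating c through the α_i gives m(x) = 4 + 4·x (degree < 2) with m(α_i) = c_i for every i, so c is indeed a codeword.


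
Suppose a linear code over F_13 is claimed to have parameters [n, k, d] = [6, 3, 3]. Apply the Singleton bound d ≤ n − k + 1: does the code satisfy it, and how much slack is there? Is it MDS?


Singleton RHS = n − k + 1 = 4, slack = 1, bound satisfied, not MDS.

Singleton bound: d ≤ n − k + 1.
Here n = 6, k = 3, so n − k + 1 = 4.
Given d = 3, check d ≤ 4: YES.
Slack = (n − k + 1) − d = 1.
The code is NOT MDS (slack = 1 > 0).
Description: the claimed parameters are [6, 3, 3]_13; such a code would be non-MDS.


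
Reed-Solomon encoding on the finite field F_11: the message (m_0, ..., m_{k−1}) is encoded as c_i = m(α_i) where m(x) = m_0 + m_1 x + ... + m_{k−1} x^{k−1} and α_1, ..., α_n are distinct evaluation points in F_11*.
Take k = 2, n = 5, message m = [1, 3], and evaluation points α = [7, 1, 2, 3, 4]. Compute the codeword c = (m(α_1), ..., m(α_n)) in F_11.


c = [0, 4, 7, 10, 2]

Message polynomial: m(x) = 1 + 3·x (mod 11).
For each evaluation point α_i, compute m(α_i) mod 11:
  α_1 = 7: Horner steps 3 → 0, so m(7) = 0.
  α_2 = 1: Horner steps 3 → 4, so m(1) = 4.
  α_3 = 2: Horner steps 3 → 7, so m(2) = 7.
  α_4 = 3: Horner steps 3 → 10, so m(3) = 10.
  α_5 = 4: Horner steps 3 → 2, so m(4) = 2.
Codeword c = [0, 4, 7, 10, 2] ∈ F_11^5.


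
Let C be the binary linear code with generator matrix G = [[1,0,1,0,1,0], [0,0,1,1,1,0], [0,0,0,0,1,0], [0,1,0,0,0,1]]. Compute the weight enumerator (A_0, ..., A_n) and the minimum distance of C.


Weight distribution: A_0 = 1, A_1 = 1, A_2 = 4, A_3 = 4, A_4 = 3, A_5 = 3. Minimum distance d = 1.

Enumerate all 2^4 = 16 messages m ∈ F_2^4.
For each, compute codeword c = mG in F_2^6, then tally its weight.
  m = 0000 → c = 000000, weight = 0.
  m = 1000 → c = 101010, weight = 3.
  m = 0100 → c = 001110, weight = 3.
  m = 1100 → c = 100100, weight = 2.
  m = 0010 → c = 000010, weight = 1.
  m = 1010 → c = 101000, weight = 2.
  m = 0110 → c = 001100, weight = 2.
  m = 1110 → c = 100110, weight = 3.
  m = 0001 → c = 010001, weight = 2.
  m = 1001 → c = 111011, weight = 5.
  m = 0101 → c = 011111, weight = 5.
  m = 1101 → c = 110101, weight = 4.
  m = 0011 → c = 010011, weight = 3.
  m = 1011 → c = 111001, weight = 4.
  m = 0111 → c = 011101, weight = 4.
  m = 1111 → c = 110111, weight = 5.
Tally weights:
  weight 0: 1 codewords.
  weight 1: 1 codewords.
  weight 2: 4 codewords.
  weight 3: 4 codewords.
  weight 4: 3 codewords.
  weight 5: 3 codewords.
Minimum distance d = smallest w > 0 with A_w > 0 = 1.
Sanity: Σ A_w = 16 = 2^4 = 16 ✓.


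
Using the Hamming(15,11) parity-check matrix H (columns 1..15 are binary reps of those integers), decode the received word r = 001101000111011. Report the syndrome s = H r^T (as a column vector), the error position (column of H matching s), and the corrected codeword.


s = (1, 1, 0, 1)^T, error position = 13, corrected codeword c = 001101000111111

Compute s = H r^T mod 2 one row at a time:
  s_1 = 0 + 0 + 1 + 1 + 1 + 0 + 1 + 1 = 5 ≡ 1 (mod 2).
  s_2 = 1 + 0 + 1 + 0 + 1 + 0 + 1 + 1 = 5 ≡ 1 (mod 2).
  s_3 = 0 + 1 + 1 + 0 + 1 + 1 + 1 + 1 = 6 ≡ 0 (mod 2).
  s_4 = 0 + 1 + 0 + 0 + 0 + 1 + 0 + 1 = 3 ≡ 1 (mod 2).
s = (1, 1, 0, 1)^T — this equals column 13 of H (binary 1101), so error is at position 13.
Correct: flip bit 13 of r = 001101000111011 to get c = 001101000111111.


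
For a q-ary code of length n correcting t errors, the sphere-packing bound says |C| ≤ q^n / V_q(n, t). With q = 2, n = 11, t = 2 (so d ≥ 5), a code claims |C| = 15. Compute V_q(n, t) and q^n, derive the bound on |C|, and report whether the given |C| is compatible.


V_q(n, t) = 67, q^n = 2048, Hamming bound = 30, |C| = 15 ≤ bound (satisfied).

Step 1: Compute V_q(n, t) = Σ_{j=0}^2 C(n, j) (q−1)^j.
  j = 0: C(11,0)·(1)^0 = 1·1 = 1.
  j = 1: C(11,1)·(1)^1 = 11·1 = 11.
  j = 2: C(11,2)·(1)^2 = 55·1 = 55.
  V_q(n, t) = 1 + 11 + 55 = 67.
Step 2: q^n = 2^11 = 2048.
Step 3: Hamming bound ⌊q^n / V_q(n,t)⌋ = ⌊2048/67⌋ = 30.
Step 4: Compare |C| = 15 to 30: satisfied.
The claimed |C| lies below the Hamming bound.


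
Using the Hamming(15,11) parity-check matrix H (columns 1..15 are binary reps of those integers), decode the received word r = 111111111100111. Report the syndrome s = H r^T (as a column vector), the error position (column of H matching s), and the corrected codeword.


s = (0, 1, 1, 1)^T, error position = 7, corrected codeword c = 111111011100111

Compute s = H r^T mod 2 one row at a time:
  s_1 = 1 + 1 + 1 + 0 + 0 + 1 + 1 + 1 = 6 ≡ 0 (mod 2).
  s_2 = 1 + 1 + 1 + 1 + 0 + 1 + 1 + 1 = 7 ≡ 1 (mod 2).
  s_3 = 1 + 1 + 1 + 1 + 1 + 0 + 1 + 1 = 7 ≡ 1 (mod 2).
  s_4 = 1 + 1 + 1 + 1 + 1 + 0 + 1 + 1 = 7 ≡ 1 (mod 2).
s = (0, 1, 1, 1)^T — this equals column 7 of H (binary 0111), so error is at position 7.
Correct: flip bit 7 of r = 111111111100111 to get c = 111111011100111.


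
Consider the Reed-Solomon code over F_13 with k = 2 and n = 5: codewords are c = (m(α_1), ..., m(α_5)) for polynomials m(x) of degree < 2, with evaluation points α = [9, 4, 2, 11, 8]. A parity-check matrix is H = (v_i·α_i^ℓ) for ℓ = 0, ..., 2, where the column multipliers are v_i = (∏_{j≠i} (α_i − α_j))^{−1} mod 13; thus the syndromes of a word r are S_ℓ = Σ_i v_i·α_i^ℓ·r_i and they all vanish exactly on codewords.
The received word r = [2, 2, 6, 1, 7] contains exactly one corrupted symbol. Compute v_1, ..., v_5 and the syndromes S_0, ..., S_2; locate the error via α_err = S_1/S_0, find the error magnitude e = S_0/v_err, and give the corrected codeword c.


S = (11, 8, 7), error at position 1, error magnitude e = 10, c = [5, 2, 6, 1, 7].

Step 1: column multipliers v_i = (∏_{j≠i}(α_i − α_j))^{−1} mod 13.
  i = 1 (α = 9): (9−4)(9−2)(9−11)(9−8) = 5·7·(−2)·1 = −70 ≡ 8, so v_1 = 8^{−1} = 5 (mod 13).
  i = 2 (α = 4): (4−9)(4−2)(4−11)(4−8) = (−5)·2·(−7)·(−4) = −280 ≡ 6, so v_2 = 6^{−1} = 11 (mod 13).
  i = 3 (α = 2): (2−9)(2−4)(2−11)(2−8) = (−7)·(−2)·(−9)·(−6) = 756 ≡ 2, so v_3 = 2^{−1} = 7 (mod 13).
  i = 4 (α = 11): (11−9)(11−4)(11−2)(11−8) = 2·7·9·3 = 378 ≡ 1, so v_4 = 1^{−1} = 1 (mod 13).
  i = 5 (α = 8): (8−9)(8−4)(8−2)(8−11) = (−1)·4·6·(−3) = 72 ≡ 7, so v_5 = 7^{−1} = 2 (mod 13).
  v = [5, 11, 7, 1, 2].
Step 2: syndromes of r = [2, 2, 6, 1, 7] (all sums mod 13).
  S_0 = Σ v_i r_i = 5·2 + 11·2 + 7·6 + 1·1 + 2·7 = 89 ≡ 11.
  S_1 = Σ v_i α_i r_i = 5·9·2 + 11·4·2 + 7·2·6 + 1·11·1 + 2·8·7 = 385 ≡ 8.
  α_i^2 mod 13 = [3, 3, 4, 4, 12].
  S_2 = Σ v_i α_i^2 r_i = 5·3·2 + 11·3·2 + 7·4·6 + 1·4·1 + 2·12·7 = 436 ≡ 7.
  S = (11, 8, 7) ≠ 0, so r is not a codeword (an error is present).
Step 3: locate the error. For a single error e at position i, S_ℓ = v_i·e·α_i^ℓ, so α_err = S_1/S_0.
  S_0^{−1} = 11^{−1} = 6 (mod 13), so α_err = 8·6 = 48 ≡ 9 = α_1. Error position i = 1.
  Consistency check: S_2/S_1 = 7·5 = 35 ≡ 9 = α_err ✓ (single-error assumption holds).
Step 4: error magnitude e = S_0/v_1 = S_0·∏_{j≠1}(α_1 − α_j) = 11·8 = 88 ≡ 10 (mod 13).
Step 5: correct position 1: c_1 = r_1 − e = 2 − 10 ≡ 5 (mod 13). Hence c = [5, 2, 6, 1, 7].
  Check: interpolating c through the α_i gives m(x) = 10 + 11·x (degree < 2) with m(α_i) = c_i for every i, so c is indeed a codeword.


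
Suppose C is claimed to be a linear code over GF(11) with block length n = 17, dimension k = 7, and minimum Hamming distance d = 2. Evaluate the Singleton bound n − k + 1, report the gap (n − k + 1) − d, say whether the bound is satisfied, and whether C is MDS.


Singleton RHS = n − k + 1 = 11, slack = 9, bound satisfied, not MDS.

Singleton bound: d ≤ n − k + 1.
Here n = 17, k = 7, so n − k + 1 = 11.
Given d = 2, check d ≤ 11: YES.
Slack = (n − k + 1) − d = 9.
The code is NOT MDS (slack = 9 > 0).
Description: the claimed parameters are [17, 7, 2]_11; such a code would be non-MDS.


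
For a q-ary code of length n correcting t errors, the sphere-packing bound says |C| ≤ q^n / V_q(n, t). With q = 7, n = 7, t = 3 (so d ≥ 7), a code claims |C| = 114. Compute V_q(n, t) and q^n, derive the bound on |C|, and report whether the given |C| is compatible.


V_q(n, t) = 8359, q^n = 823543, Hamming bound = 98, |C| = 114 > bound (violated).

Step 1: Compute V_q(n, t) = Σ_{j=0}^3 C(n, j) (q−1)^j.
  j = 0: C(7,0)·(6)^0 = 1·1 = 1.
  j = 1: C(7,1)·(6)^1 = 7·6 = 42.
  j = 2: C(7,2)·(6)^2 = 21·36 = 756.
  j = 3: C(7,3)·(6)^3 = 35·216 = 7560.
  V_q(n, t) = 1 + 42 + 756 + 7560 = 8359.
Step 2: q^n = 7^7 = 823543.
Step 3: Hamming bound ⌊q^n / V_q(n,t)⌋ = ⌊823543/8359⌋ = 98.
Step 4: Compare |C| = 114 to 98: violated.
The claimed |C| lies above the Hamming bound, so no 7-ary code of length 7 with d ≥ 7 can have 114 codewords.


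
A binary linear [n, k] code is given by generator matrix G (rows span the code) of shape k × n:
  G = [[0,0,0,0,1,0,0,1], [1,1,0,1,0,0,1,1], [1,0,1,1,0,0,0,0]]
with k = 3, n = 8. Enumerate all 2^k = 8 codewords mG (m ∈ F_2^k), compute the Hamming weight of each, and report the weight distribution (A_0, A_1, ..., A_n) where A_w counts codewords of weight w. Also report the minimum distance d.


Weight distribution: A_0 = 1, A_2 = 1, A_3 = 1, A_4 = 2, A_5 = 3. Minimum distance d = 2.

Enumerate all 2^3 = 8 messages m ∈ F_2^3.
For each, compute codeword c = mG in F_2^8, then tally its weight.
  m = 000 → c = 00000000, weight = 0.
  m = 100 → c = 00001001, weight = 2.
  m = 010 → c = 11010011, weight = 5.
  m = 110 → c = 11011010, weight = 5.
  m = 001 → c = 10110000, weight = 3.
  m = 101 → c = 10111001, weight = 5.
  m = 011 → c = 01100011, weight = 4.
  m = 111 → c = 01101010, weight = 4.
Tally weights:
  weight 0: 1 codewords.
  weight 2: 1 codewords.
  weight 3: 1 codewords.
  weight 4: 2 codewords.
  weight 5: 3 codewords.
Minimum distance d = smallest w > 0 with A_w > 0 = 2.
Sanity: Σ A_w = 8 = 2^3 = 8 ✓.


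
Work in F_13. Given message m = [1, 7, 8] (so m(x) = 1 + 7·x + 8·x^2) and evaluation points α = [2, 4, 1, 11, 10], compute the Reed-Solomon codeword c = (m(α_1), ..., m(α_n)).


c = [8, 1, 3, 6, 0]

Message polynomial: m(x) = 1 + 7·x + 8·x^2 (mod 13).
For each evaluation point α_i, compute m(α_i) mod 13:
  α_1 = 2: Horner steps 8 → 10 → 8, so m(2) = 8.
  α_2 = 4: Horner steps 8 → 0 → 1, so m(4) = 1.
  α_3 = 1: Horner steps 8 → 2 → 3, so m(1) = 3.
  α_4 = 11: Horner steps 8 → 4 → 6, so m(11) = 6.
  α_5 = 10: Horner steps 8 → 9 → 0, so m(10) = 0.
Codeword c = [8, 1, 3, 6, 0] ∈ F_13^5.


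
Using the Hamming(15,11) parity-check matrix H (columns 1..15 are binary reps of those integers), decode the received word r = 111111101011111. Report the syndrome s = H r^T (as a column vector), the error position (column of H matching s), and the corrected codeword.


s = (0, 0, 1, 0)^T, error position = 2, corrected codeword c = 101111101011111

Compute s = H r^T mod 2 one row at a time:
  s_1 = 0 + 1 + 0 + 1 + 1 + 1 + 1 + 1 = 6 ≡ 0 (mod 2).
  s_2 = 1 + 1 + 1 + 1 + 1 + 1 + 1 + 1 = 8 ≡ 0 (mod 2).
  s_3 = 1 + 1 + 1 + 1 + 0 + 1 + 1 + 1 = 7 ≡ 1 (mod 2).
  s_4 = 1 + 1 + 1 + 1 + 1 + 1 + 1 + 1 = 8 ≡ 0 (mod 2).
s = (0, 0, 1, 0)^T — this equals column 2 of H (binary 0010), so error is at position 2.
Correct: flip bit 2 of r = 111111101011111 to get c = 101111101011111.


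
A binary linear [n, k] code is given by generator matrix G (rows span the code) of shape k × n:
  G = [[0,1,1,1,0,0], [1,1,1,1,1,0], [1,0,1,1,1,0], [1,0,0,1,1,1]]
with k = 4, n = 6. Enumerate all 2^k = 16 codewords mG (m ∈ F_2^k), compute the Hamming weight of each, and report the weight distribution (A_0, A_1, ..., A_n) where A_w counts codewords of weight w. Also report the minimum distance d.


Weight distribution: A_0 = 1, A_1 = 1, A_2 = 4, A_3 = 4, A_4 = 3, A_5 = 3. Minimum distance d = 1.

Enumerate all 2^4 = 16 messages m ∈ F_2^4.
For each, compute codeword c = mG in F_2^6, then tally its weight.
  m = 0000 → c = 000000, weight = 0.
  m = 1000 → c = 011100, weight = 3.
  m = 0100 → c = 111110, weight = 5.
  m = 1100 → c = 100010, weight = 2.
  m = 0010 → c = 101110, weight = 4.
  m = 1010 → c = 110010, weight = 3.
  m = 0110 → c = 010000, weight = 1.
  m = 1110 → c = 001100, weight = 2.
  m = 0001 → c = 100111, weight = 4.
  m = 1001 → c = 111011, weight = 5.
  m = 0101 → c = 011001, weight = 3.
  m = 1101 → c = 000101, weight = 2.
  m = 0011 → c = 001001, weight = 2.
  m = 1011 → c = 010101, weight = 3.
  m = 0111 → c = 110111, weight = 5.
  m = 1111 → c = 101011, weight = 4.
Tally weights:
  weight 0: 1 codewords.
  weight 1: 1 codewords.
  weight 2: 4 codewords.
  weight 3: 4 codewords.
  weight 4: 3 codewords.
  weight 5: 3 codewords.
Minimum distance d = smallest w > 0 with A_w > 0 = 1.
Sanity: Σ A_w = 16 = 2^4 = 16 ✓.


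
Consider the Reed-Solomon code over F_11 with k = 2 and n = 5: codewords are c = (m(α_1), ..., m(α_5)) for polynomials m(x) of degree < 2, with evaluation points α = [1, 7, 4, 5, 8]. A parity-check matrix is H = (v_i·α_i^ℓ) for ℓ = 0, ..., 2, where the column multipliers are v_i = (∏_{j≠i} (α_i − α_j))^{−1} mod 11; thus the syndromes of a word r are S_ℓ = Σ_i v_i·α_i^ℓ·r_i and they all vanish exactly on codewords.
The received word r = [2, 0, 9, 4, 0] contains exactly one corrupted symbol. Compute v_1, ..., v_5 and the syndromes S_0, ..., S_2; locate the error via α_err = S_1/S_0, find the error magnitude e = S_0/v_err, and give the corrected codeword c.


S = (9, 8, 1), error at position 2, error magnitude e = 6, c = [2, 5, 9, 4, 0].

Step 1: column multipliers v_i = (∏_{j≠i}(α_i − α_j))^{−1} mod 11.
  i = 1 (α = 1): (1−7)(1−4)(1−5)(1−8) = (−6)·(−3)·(−4)·(−7) = 504 ≡ 9, so v_1 = 9^{−1} = 5 (mod 11).
  i = 2 (α = 7): (7−1)(7−4)(7−5)(7−8) = 6·3·2·(−1) = −36 ≡ 8, so v_2 = 8^{−1} = 7 (mod 11).
  i = 3 (α = 4): (4−1)(4−7)(4−5)(4−8) = 3·(−3)·(−1)·(−4) = −36 ≡ 8, so v_3 = 8^{−1} = 7 (mod 11).
  i = 4 (α = 5): (5−1)(5−7)(5−4)(5−8) = 4·(−2)·1·(−3) = 24 ≡ 2, so v_4 = 2^{−1} = 6 (mod 11).
  i = 5 (α = 8): (8−1)(8−7)(8−4)(8−5) = 7·1·4·3 = 84 ≡ 7, so v_5 = 7^{−1} = 8 (mod 11).
  v = [5, 7, 7, 6, 8].
Step 2: syndromes of r = [2, 0, 9, 4, 0] (all sums mod 11).
  S_0 = Σ v_i r_i = 5·2 + 7·0 + 7·9 + 6·4 + 8·0 = 97 ≡ 9.
  S_1 = Σ v_i α_i r_i = 5·1·2 + 7·7·0 + 7·4·9 + 6·5·4 + 8·8·0 = 382 ≡ 8.
  α_i^2 mod 11 = [1, 5, 5, 3, 9].
  S_2 = Σ v_i α_i^2 r_i = 5·1·2 + 7·5·0 + 7·5·9 + 6·3·4 + 8·9·0 = 397 ≡ 1.
  S = (9, 8, 1) ≠ 0, so r is not a codeword (an error is present).
Step 3: locate the error. For a single error e at position i, S_ℓ = v_i·e·α_i^ℓ, so α_err = S_1/S_0.
  S_0^{−1} = 9^{−1} = 5 (mod 11), so α_err = 8·5 = 40 ≡ 7 = α_2. Error position i = 2.
  Consistency check: S_2/S_1 = 1·7 = 7 ≡ 7 = α_err ✓ (single-error assumption holds).
Step 4: error magnitude e = S_0/v_2 = S_0·∏_{j≠2}(α_2 − α_j) = 9·8 = 72 ≡ 6 (mod 11).
Step 5: correct position 2: c_2 = r_2 − e = 0 − 6 ≡ 5 (mod 11). Hence c = [2, 5, 9, 4, 0].
  Check: interpolating c through the α_i gives m(x) = 7 + 6·x (degree < 2) with m(α_i) = c_i for every i, so c is indeed a codeword.


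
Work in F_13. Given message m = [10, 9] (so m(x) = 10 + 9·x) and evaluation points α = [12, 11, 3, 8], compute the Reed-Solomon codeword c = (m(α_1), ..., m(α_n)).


c = [1, 5, 11, 4]

Message polynomial: m(x) = 10 + 9·x (mod 13).
For each evaluation point α_i, compute m(α_i) mod 13:
  α_1 = 12: Horner steps 9 → 1, so m(12) = 1.
  α_2 = 11: Horner steps 9 → 5, so m(11) = 5.
  α_3 = 3: Horner steps 9 → 11, so m(3) = 11.
  α_4 = 8: Horner steps 9 → 4, so m(8) = 4.
Codeword c = [1, 5, 11, 4] ∈ F_13^4.


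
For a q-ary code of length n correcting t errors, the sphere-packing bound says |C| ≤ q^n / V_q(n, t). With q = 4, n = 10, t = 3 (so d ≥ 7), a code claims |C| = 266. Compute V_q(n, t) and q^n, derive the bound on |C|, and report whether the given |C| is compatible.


V_q(n, t) = 3676, q^n = 1048576, Hamming bound = 285, |C| = 266 ≤ bound (satisfied).

Step 1: Compute V_q(n, t) = Σ_{j=0}^3 C(n, j) (q−1)^j.
  j = 0: C(10,0)·(3)^0 = 1·1 = 1.
  j = 1: C(10,1)·(3)^1 = 10·3 = 30.
  j = 2: C(10,2)·(3)^2 = 45·9 = 405.
  j = 3: C(10,3)·(3)^3 = 120·27 = 3240.
  V_q(n, t) = 1 + 30 + 405 + 3240 = 3676.
Step 2: q^n = 4^10 = 1048576.
Step 3: Hamming bound ⌊q^n / V_q(n,t)⌋ = ⌊1048576/3676⌋ = 285.
Step 4: Compare |C| = 266 to 285: satisfied.
The claimed |C| lies below the Hamming bound.


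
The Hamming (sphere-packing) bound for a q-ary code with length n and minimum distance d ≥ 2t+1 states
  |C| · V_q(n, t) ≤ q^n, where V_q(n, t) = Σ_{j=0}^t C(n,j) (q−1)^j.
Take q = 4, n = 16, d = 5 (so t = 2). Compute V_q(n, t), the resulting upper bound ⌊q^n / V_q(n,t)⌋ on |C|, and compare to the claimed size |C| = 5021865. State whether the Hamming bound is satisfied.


V_q(n, t) = 1129, q^n = 4294967296, Hamming bound = 3804222, |C| = 5021865 > bound (violated).

Step 1: Compute V_q(n, t) = Σ_{j=0}^2 C(n, j) (q−1)^j.
  j = 0: C(16,0)·(3)^0 = 1·1 = 1.
  j = 1: C(16,1)·(3)^1 = 16·3 = 48.
  j = 2: C(16,2)·(3)^2 = 120·9 = 1080.
  V_q(n, t) = 1 + 48 + 1080 = 1129.
Step 2: q^n = 4^16 = 4294967296.
Step 3: Hamming bound ⌊q^n / V_q(n,t)⌋ = ⌊4294967296/1129⌋ = 3804222.
Step 4: Compare |C| = 5021865 to 3804222: violated.
The claimed |C| lies above the Hamming bound, so no 4-ary code of length 16 with d ≥ 5 can have 5021865 codewords.


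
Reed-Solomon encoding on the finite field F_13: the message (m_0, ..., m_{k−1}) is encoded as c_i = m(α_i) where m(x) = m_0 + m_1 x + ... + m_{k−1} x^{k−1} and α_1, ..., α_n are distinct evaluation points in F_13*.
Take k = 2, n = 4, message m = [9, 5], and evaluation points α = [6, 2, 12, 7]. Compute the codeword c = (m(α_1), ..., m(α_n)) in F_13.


c = [0, 6, 4, 5]

Message polynomial: m(x) = 9 + 5·x (mod 13).
For each evaluation point α_i, compute m(α_i) mod 13:
  α_1 = 6: Horner steps 5 → 0, so m(6) = 0.
  α_2 = 2: Horner steps 5 → 6, so m(2) = 6.
  α_3 = 12: Horner steps 5 → 4, so m(12) = 4.
  α_4 = 7: Horner steps 5 → 5, so m(7) = 5.
Codeword c = [0, 6, 4, 5] ∈ F_13^4.


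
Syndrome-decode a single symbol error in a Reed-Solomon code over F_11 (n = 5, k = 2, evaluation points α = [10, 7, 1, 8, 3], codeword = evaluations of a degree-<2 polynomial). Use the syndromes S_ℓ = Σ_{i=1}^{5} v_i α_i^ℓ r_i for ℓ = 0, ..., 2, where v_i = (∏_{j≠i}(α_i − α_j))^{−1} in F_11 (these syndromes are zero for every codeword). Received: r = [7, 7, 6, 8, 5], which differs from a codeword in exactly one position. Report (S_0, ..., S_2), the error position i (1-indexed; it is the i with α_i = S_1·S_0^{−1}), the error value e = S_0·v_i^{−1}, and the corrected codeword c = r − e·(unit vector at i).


S = (8, 1, 7), error at position 2, error magnitude e = 4, c = [7, 3, 6, 8, 5].

Step 1: column multipliers v_i = (∏_{j≠i}(α_i − α_j))^{−1} mod 11.
  i = 1 (α = 10): (10−7)(10−1)(10−8)(10−3) = 3·9·2·7 = 378 ≡ 4, so v_1 = 4^{−1} = 3 (mod 11).
  i = 2 (α = 7): (7−10)(7−1)(7−8)(7−3) = (−3)·6·(−1)·4 = 72 ≡ 6, so v_2 = 6^{−1} = 2 (mod 11).
  i = 3 (α = 1): (1−10)(1−7)(1−8)(1−3) = (−9)·(−6)·(−7)·(−2) = 756 ≡ 8, so v_3 = 8^{−1} = 7 (mod 11).
  i = 4 (α = 8): (8−10)(8−7)(8−1)(8−3) = (−2)·1·7·5 = −70 ≡ 7, so v_4 = 7^{−1} = 8 (mod 11).
  i = 5 (α = 3): (3−10)(3−7)(3−1)(3−8) = (−7)·(−4)·2·(−5) = −280 ≡ 6, so v_5 = 6^{−1} = 2 (mod 11).
  v = [3, 2, 7, 8, 2].
Step 2: syndromes of r = [7, 7, 6, 8, 5] (all sums mod 11).
  S_0 = Σ v_i r_i = 3·7 + 2·7 + 7·6 + 8·8 + 2·5 = 151 ≡ 8.
  S_1 = Σ v_i α_i r_i = 3·10·7 + 2·7·7 + 7·1·6 + 8·8·8 + 2·3·5 = 892 ≡ 1.
  α_i^2 mod 11 = [1, 5, 1, 9, 9].
  S_2 = Σ v_i α_i^2 r_i = 3·1·7 + 2·5·7 + 7·1·6 + 8·9·8 + 2·9·5 = 799 ≡ 7.
  S = (8, 1, 7) ≠ 0, so r is not a codeword (an error is present).
Step 3: locate the error. For a single error e at position i, S_ℓ = v_i·e·α_i^ℓ, so α_err = S_1/S_0.
  S_0^{−1} = 8^{−1} = 7 (mod 11), so α_err = 1·7 = 7 ≡ 7 = α_2. Error position i = 2.
  Consistency check: S_2/S_1 = 7·1 = 7 ≡ 7 = α_err ✓ (single-error assumption holds).
Step 4: error magnitude e = S_0/v_2 = S_0·∏_{j≠2}(α_2 − α_j) = 8·6 = 48 ≡ 4 (mod 11).
Step 5: correct position 2: c_2 = r_2 − e = 7 − 4 ≡ 3 (mod 11). Hence c = [7, 3, 6, 8, 5].
  Check: interpolating c through the α_i gives m(x) = 1 + 5·x (degree < 2) with m(α_i) = c_i for every i, so c is indeed a codeword.


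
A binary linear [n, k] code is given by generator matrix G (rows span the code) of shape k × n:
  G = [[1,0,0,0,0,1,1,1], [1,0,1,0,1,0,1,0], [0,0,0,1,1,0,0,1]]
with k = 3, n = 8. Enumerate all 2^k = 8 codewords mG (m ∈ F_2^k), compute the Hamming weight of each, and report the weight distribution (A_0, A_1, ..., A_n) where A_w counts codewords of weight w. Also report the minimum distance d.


Weight distribution: A_0 = 1, A_3 = 2, A_4 = 3, A_5 = 2. Minimum distance d = 3.

Enumerate all 2^3 = 8 messages m ∈ F_2^3.
For each, compute codeword c = mG in F_2^8, then tally its weight.
  m = 000 → c = 00000000, weight = 0.
  m = 100 → c = 10000111, weight = 4.
  m = 010 → c = 10101010, weight = 4.
  m = 110 → c = 00101101, weight = 4.
  m = 001 → c = 00011001, weight = 3.
  m = 101 → c = 10011110, weight = 5.
  m = 011 → c = 10110011, weight = 5.
  m = 111 → c = 00110100, weight = 3.
Tally weights:
  weight 0: 1 codewords.
  weight 3: 2 codewords.
  weight 4: 3 codewords.
  weight 5: 2 codewords.
Minimum distance d = smallest w > 0 with A_w > 0 = 3.
Sanity: Σ A_w = 8 = 2^3 = 8 ✓.


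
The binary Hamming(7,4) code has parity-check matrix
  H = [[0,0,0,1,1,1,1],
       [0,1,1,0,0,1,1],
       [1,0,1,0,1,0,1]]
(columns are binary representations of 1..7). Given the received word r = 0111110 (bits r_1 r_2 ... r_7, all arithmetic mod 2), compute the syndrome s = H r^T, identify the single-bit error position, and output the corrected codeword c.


s = (1, 1, 0)^T, error position = 6, corrected codeword c = 0111100

Compute s = H r^T mod 2 one row at a time:
  s_1 = 1 + 1 + 1 + 0 = 3 ≡ 1 (mod 2).
  s_2 = 1 + 1 + 1 + 0 = 3 ≡ 1 (mod 2).
  s_3 = 0 + 1 + 1 + 0 = 2 ≡ 0 (mod 2).
s = (1, 1, 0)^T — this equals column 6 of H (binary 110), so error is at position 6.
Correct: flip bit 6 of r = 0111110 to get c = 0111100.


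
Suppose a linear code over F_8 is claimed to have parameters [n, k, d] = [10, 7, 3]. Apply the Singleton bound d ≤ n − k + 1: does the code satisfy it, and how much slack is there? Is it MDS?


Singleton RHS = n − k + 1 = 4, slack = 1, bound satisfied, not MDS.

Singleton bound: d ≤ n − k + 1.
Here n = 10, k = 7, so n − k + 1 = 4.
Given d = 3, check d ≤ 4: YES.
Slack = (n − k + 1) − d = 1.
The code is NOT MDS (slack = 1 > 0).
Description: the claimed parameters are [10, 7, 3]_8; such a code would be non-MDS.


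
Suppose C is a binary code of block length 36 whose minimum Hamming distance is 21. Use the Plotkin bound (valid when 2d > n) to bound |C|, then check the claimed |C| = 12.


Plotkin bound M ≤ 6; given |C| = 12 > bound (violated).

Check applicability: 2d = 42, n = 36.
2d − n = 6 > 0, so Plotkin applies.
Compute d/(2d−n) = 21/6 ≈ 3.5000.
⌊d/(2d−n)⌋ = 3.
Plotkin bound: M ≤ 2·3 = 6.
Given |C| = 12, check: VIOLATED.
This |C| is above the Plotkin bound, so no binary code with n = 36, d = 21 and 12 codewords exists.


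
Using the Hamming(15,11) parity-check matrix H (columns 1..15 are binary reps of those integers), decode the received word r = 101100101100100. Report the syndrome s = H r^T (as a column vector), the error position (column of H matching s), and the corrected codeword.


s = (1, 1, 1, 1)^T, error position = 15, corrected codeword c = 101100101100101

Compute s = H r^T mod 2 one row at a time:
  s_1 = 0 + 1 + 1 + 0 + 0 + 1 + 0 + 0 = 3 ≡ 1 (mod 2).
  s_2 = 1 + 0 + 0 + 1 + 0 + 1 + 0 + 0 = 3 ≡ 1 (mod 2).
  s_3 = 0 + 1 + 0 + 1 + 1 + 0 + 0 + 0 = 3 ≡ 1 (mod 2).
  s_4 = 1 + 1 + 0 + 1 + 1 + 0 + 1 + 0 = 5 ≡ 1 (mod 2).
s = (1, 1, 1, 1)^T — this equals column 15 of H (binary 1111), so error is at position 15.
Correct: flip bit 15 of r = 101100101100100 to get c = 101100101100101.


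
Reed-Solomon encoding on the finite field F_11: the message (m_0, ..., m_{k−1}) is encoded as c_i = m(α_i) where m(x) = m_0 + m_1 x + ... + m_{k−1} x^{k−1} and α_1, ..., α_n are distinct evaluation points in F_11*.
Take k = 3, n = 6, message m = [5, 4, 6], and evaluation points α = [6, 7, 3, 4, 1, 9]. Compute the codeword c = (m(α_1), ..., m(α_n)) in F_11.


c = [3, 8, 5, 7, 4, 10]

Message polynomial: m(x) = 5 + 4·x + 6·x^2 (mod 11).
For each evaluation point α_i, compute m(α_i) mod 11:
  α_1 = 6: Horner steps 6 → 7 → 3, so m(6) = 3.
  α_2 = 7: Horner steps 6 → 2 → 8, so m(7) = 8.
  α_3 = 3: Horner steps 6 → 0 → 5, so m(3) = 5.
  α_4 = 4: Horner steps 6 → 6 → 7, so m(4) = 7.
  α_5 = 1: Horner steps 6 → 10 → 4, so m(1) = 4.
  α_6 = 9: Horner steps 6 → 3 → 10, so m(9) = 10.
Codeword c = [3, 8, 5, 7, 4, 10] ∈ F_11^6.


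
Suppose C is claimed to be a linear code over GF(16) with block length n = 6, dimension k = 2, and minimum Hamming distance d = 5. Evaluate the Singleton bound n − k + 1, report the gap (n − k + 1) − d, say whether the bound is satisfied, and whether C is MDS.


Singleton RHS = n − k + 1 = 5, slack = 0, bound satisfied, MDS.

Singleton bound: d ≤ n − k + 1.
Here n = 6, k = 2, so n − k + 1 = 5.
Given d = 5, check d ≤ 5: YES.
Slack = (n − k + 1) − d = 0.
The code is MDS (slack = 0).
Description: the claimed parameters are [6, 2, 5]_16; such a code would be MDS (meets Singleton bound).


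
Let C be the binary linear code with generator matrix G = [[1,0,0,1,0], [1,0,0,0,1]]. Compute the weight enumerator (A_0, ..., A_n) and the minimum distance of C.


Weight distribution: A_0 = 1, A_2 = 3. Minimum distance d = 2.

Enumerate all 2^2 = 4 messages m ∈ F_2^2.
For each, compute codeword c = mG in F_2^5, then tally its weight.
  m = 00 → c = 00000, weight = 0.
  m = 10 → c = 10010, weight = 2.
  m = 01 → c = 10001, weight = 2.
  m = 11 → c = 00011, weight = 2.
Tally weights:
  weight 0: 1 codewords.
  weight 2: 3 codewords.
Minimum distance d = smallest w > 0 with A_w > 0 = 2.
Sanity: Σ A_w = 4 = 2^2 = 4 ✓.


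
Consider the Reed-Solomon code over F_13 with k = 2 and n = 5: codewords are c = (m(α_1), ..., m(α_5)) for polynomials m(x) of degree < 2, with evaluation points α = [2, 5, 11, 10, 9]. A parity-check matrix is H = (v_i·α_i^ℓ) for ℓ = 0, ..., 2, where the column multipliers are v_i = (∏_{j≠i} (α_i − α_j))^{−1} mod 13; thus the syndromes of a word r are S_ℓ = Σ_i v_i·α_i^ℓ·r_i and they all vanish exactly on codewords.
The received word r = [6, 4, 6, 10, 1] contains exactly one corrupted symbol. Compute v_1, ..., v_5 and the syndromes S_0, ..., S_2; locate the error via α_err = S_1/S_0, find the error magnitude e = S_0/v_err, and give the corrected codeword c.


S = (4, 8, 3), error at position 1, error magnitude e = 3, c = [3, 4, 6, 10, 1].

Step 1: column multipliers v_i = (∏_{j≠i}(α_i − α_j))^{−1} mod 13.
  i = 1 (α = 2): (2−5)(2−11)(2−10)(2−9) = (−3)·(−9)·(−8)·(−7) = 1512 ≡ 4, so v_1 = 4^{−1} = 10 (mod 13).
  i = 2 (α = 5): (5−2)(5−11)(5−10)(5−9) = 3·(−6)·(−5)·(−4) = −360 ≡ 4, so v_2 = 4^{−1} = 10 (mod 13).
  i = 3 (α = 11): (11−2)(11−5)(11−10)(11−9) = 9·6·1·2 = 108 ≡ 4, so v_3 = 4^{−1} = 10 (mod 13).
  i = 4 (α = 10): (10−2)(10−5)(10−11)(10−9) = 8·5·(−1)·1 = −40 ≡ 12, so v_4 = 12^{−1} = 12 (mod 13).
  i = 5 (α = 9): (9−2)(9−5)(9−11)(9−10) = 7·4·(−2)·(−1) = 56 ≡ 4, so v_5 = 4^{−1} = 10 (mod 13).
  v = [10, 10, 10, 12, 10].
Step 2: syndromes of r = [6, 4, 6, 10, 1] (all sums mod 13).
  S_0 = Σ v_i r_i = 10·6 + 10·4 + 10·6 + 12·10 + 10·1 = 290 ≡ 4.
  S_1 = Σ v_i α_i r_i = 10·2·6 + 10·5·4 + 10·11·6 + 12·10·10 + 10·9·1 = 2270 ≡ 8.
  α_i^2 mod 13 = [4, 12, 4, 9, 3].
  S_2 = Σ v_i α_i^2 r_i = 10·4·6 + 10·12·4 + 10·4·6 + 12·9·10 + 10·3·1 = 2070 ≡ 3.
  S = (4, 8, 3) ≠ 0, so r is not a codeword (an error is present).
Step 3: locate the error. For a single error e at position i, S_ℓ = v_i·e·α_i^ℓ, so α_err = S_1/S_0.
  S_0^{−1} = 4^{−1} = 10 (mod 13), so α_err = 8·10 = 80 ≡ 2 = α_1. Error position i = 1.
  Consistency check: S_2/S_1 = 3·5 = 15 ≡ 2 = α_err ✓ (single-error assumption holds).
Step 4: error magnitude e = S_0/v_1 = S_0·∏_{j≠1}(α_1 − α_j) = 4·4 = 16 ≡ 3 (mod 13).
Step 5: correct position 1: c_1 = r_1 − e = 6 − 3 ≡ 3 (mod 13). Hence c = [3, 4, 6, 10, 1].
  Check: interpolating c through the α_i gives m(x) = 11 + 9·x (degree < 2) with m(α_i) = c_i for every i, so c is indeed a codeword.
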